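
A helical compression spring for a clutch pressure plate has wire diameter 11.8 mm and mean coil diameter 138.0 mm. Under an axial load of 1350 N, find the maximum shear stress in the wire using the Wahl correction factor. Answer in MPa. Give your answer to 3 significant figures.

324 MPa

Spring index C = D/d = 138.0/11.8 = 11.6949
K_W = (4C−1)/(4C−4) + 0.615/C = 45.780/42.780 + 0.0526 = 1.1227
τ₀ = 8FD/(πd³) = 8·1350·138.0/(π·11.8³) = 1.4904e+06/5161.7 = 288.74 MPa
τ_max = K·τ₀ = 1.1227 × 288.74 = 324.17 MPa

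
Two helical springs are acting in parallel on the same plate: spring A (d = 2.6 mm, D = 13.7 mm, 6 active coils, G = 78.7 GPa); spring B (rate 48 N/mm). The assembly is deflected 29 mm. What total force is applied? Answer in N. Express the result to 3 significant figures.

2240 N

k_A = Gd⁴/(8D³N_a) = (78.7×10³)(2.6⁴)/(8·13.7³·6) = 29.138 N/mm
Parallel: k_eq = 29.138 + 48 = 77.138 N/mm
F = k_eq·δ = 77.138·29 = 2237 N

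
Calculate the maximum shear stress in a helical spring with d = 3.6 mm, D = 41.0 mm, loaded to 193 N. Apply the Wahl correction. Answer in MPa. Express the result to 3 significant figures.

Spring index C = D/d = 41.0/3.6 = 11.3889
K_W = (4C−1)/(4C−4) + 0.615/C = 44.556/41.556 + 0.0540 = 1.1262
τ₀ = 8FD/(πd³) = 8·193·41.0/(π·3.6³) = 63304/146.57 = 431.89 MPa
τ_max = K·τ₀ = 1.1262 × 431.89 = 486.39 MPa

486 MPa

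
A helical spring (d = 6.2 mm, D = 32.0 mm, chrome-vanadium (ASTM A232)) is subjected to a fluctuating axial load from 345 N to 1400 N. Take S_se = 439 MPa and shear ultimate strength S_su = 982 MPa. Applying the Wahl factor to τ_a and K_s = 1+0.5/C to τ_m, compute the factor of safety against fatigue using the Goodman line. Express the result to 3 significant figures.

1.15

C = D/d = 32.0/6.2 = 5.1613; K_W = (4C−1)/(4C−4)+0.615/C = 1.2994; K_s = 1+0.5/C = 1.0969
F_a = (F_max−F_min)/2 = 527.5 N; F_m = (F_max+F_min)/2 = 872.5 N
τ_a = K_W·8F_aD/(πd³) = 1.2994 × 180.36 = 234.36 MPa
τ_m = K_s·8F_mD/(πd³) = 1.0969 × 298.32 = 327.22 MPa
Goodman: 1/n_f = τ_a/S_se + τ_m/S_su = 234.36/439 + 327.22/982 = 0.53384 + 0.33322 = 0.86706
n_f = 1/0.86706 = 1.153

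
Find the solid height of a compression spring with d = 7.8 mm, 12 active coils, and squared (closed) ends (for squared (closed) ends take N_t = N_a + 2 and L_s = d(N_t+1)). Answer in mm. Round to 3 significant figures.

squared (closed) ends: N_t = N_a + 2 = 12 + 2 = 14
L_s = d·(N_t+1) = 7.8 × 15 = 117 mm

117 mm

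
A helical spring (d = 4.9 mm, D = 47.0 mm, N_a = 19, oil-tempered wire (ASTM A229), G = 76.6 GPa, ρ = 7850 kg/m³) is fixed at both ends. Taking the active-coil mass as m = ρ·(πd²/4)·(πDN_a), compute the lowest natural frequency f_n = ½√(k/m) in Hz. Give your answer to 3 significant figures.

k = Gd⁴/(8D³N_a) = (76.6×10³)(4.9⁴)/(8·47.0³·19) = 2.7982 N/mm = 2798.2 N/m
Wire length L = πDN_a = π·47.0·19 = 2805.4 mm
m = ρ·(πd²/4)·L = 7850 × 18.857×10⁻⁶ m² × 2.8054 m = 0.41529 kg
f_n = ½√(k/m) = 0.5·√(2798.2/0.41529) = 0.5·√(6737.9) = 41.042 Hz

41.0 Hz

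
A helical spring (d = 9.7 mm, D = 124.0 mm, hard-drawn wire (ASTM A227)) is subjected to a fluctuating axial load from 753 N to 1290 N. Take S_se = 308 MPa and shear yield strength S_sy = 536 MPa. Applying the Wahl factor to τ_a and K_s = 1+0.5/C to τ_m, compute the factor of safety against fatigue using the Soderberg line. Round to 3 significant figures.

0.980

C = D/d = 124.0/9.7 = 12.7835; K_W = (4C−1)/(4C−4)+0.615/C = 1.1118; K_s = 1+0.5/C = 1.0391
F_a = (F_max−F_min)/2 = 268.5 N; F_m = (F_max+F_min)/2 = 1021.5 N
τ_a = K_W·8F_aD/(πd³) = 1.1118 × 92.895 = 103.28 MPa
τ_m = K_s·8F_mD/(πd³) = 1.0391 × 353.41 = 367.24 MPa
Soderberg: 1/n_f = τ_a/S_se + τ_m/S_sy = 103.28/308 + 367.24/536 = 0.33531 + 0.68515 = 1.0205
n_f = 1/1.0205 = 0.98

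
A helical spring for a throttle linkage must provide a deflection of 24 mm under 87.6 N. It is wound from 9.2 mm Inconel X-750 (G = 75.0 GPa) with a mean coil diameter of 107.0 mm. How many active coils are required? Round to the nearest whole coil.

15

Required rate k = F/δ = 87.6/24 = 3.65 N/mm
N_a = Gd⁴/(8D³k) = (75.0×10³ × 9.2⁴)/(8 × 107.0³ × 3.65)
    = 5.37295e+08 / 3.57713e+07 = 15.02 → 15 coils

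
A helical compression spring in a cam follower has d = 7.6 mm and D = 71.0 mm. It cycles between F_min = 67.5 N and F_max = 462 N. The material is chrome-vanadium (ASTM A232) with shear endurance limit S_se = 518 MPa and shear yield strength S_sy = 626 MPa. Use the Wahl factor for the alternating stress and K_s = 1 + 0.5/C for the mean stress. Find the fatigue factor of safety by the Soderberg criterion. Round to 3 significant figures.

2.74

C = D/d = 71.0/7.6 = 9.3421; K_W = (4C−1)/(4C−4)+0.615/C = 1.1557; K_s = 1+0.5/C = 1.0535
F_a = (F_max−F_min)/2 = 197.25 N; F_m = (F_max+F_min)/2 = 264.75 N
τ_a = K_W·8F_aD/(πd³) = 1.1557 × 81.241 = 93.893 MPa
τ_m = K_s·8F_mD/(πd³) = 1.0535 × 109.04 = 114.88 MPa
Soderberg: 1/n_f = τ_a/S_se + τ_m/S_sy = 93.893/518 + 114.88/626 = 0.18126 + 0.18351 = 0.36477
n_f = 1/0.36477 = 2.741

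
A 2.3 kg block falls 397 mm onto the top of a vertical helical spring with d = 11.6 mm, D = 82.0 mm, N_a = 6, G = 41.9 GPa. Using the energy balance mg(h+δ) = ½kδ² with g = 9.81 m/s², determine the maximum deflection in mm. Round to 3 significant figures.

25.8 mm

k = Gd⁴/(8D³N_a) = (41.9×10³)(11.6⁴)/(8·82.0³·6) = 28.666 N/mm
W = mg = 2.3 × 9.81 = 22.563 N
½kδ² − Wδ − Wh = 0 → δ = (W + √(W² + 2kWh))/k
δ = (22.563 + √(509.09 + 513547))/28.666 = (22.563 + 716.98)/28.666 = 25.799 mm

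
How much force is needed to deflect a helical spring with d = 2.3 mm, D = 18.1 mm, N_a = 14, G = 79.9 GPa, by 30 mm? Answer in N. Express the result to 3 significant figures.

101 N

k = Gd⁴/(8D³N_a) = (79.9×10³)(2.3⁴)/(8·18.1³·14) = 3.3667 N/mm
F = k·δ = 3.3667 × 30 = 101 N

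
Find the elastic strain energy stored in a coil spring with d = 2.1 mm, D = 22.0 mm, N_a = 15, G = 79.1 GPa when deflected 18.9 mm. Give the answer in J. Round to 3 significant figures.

k = Gd⁴/(8D³N_a) = (79.1×10³)(2.1⁴)/(8·22.0³·15) = 1.2039 N/mm
U = ½kδ² = 0.5 × 1.2039 × 18.9² = 215.03 N·mm = 0.21503 J

0.215 J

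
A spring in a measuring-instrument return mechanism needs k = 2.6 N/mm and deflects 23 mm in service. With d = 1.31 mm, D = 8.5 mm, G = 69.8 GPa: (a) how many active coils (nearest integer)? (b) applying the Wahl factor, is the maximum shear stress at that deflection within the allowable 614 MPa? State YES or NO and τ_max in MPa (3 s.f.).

N_a = Gd⁴/(8D³k) = (69.8×10³)(1.31⁴)/(8·8.5³·2.6) = 16.09 → N_a = 16
Actual rate k = Gd⁴/(8D³·16) = 2.615 N/mm
Working load F = kδ = 2.615·23 = 60.145 N
C = 8.5/1.31 = 6.4885; K_W = (4C−1)/(4C−4)+0.615/C = 1.2314
τ_max = K_W·8FD/(πd³) = 1.2314·579.09 = 713.11 MPa
τ_max > 614 MPa → exceeds allowable

(a) 16 coils; (b) NO, τ_max = 713 MPa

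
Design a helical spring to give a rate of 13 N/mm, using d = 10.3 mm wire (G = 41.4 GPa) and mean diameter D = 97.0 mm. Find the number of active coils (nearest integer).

N_a = Gd⁴/(8D³k) = (41.4×10³ × 10.3⁴)/(8 × 97.0³ × 13)
    = 4.65961e+08 / 9.4918e+07 = 4.909 → 5 coils

5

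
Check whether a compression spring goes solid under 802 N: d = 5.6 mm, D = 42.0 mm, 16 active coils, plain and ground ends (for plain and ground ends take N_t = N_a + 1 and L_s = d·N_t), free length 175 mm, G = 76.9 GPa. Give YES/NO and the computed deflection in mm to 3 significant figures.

k = Gd⁴/(8D³N_a) = (76.9×10³)(5.6⁴)/(8·42.0³·16) = 7.9748 N/mm
N_t = 17; L_s = 5.6·17 = 95.2 mm; δ_solid = L₀ − L_s = 175 − 95.2 = 79.8 mm
δ = F/k = 802/7.9748 = 100.57 mm
δ ≥ δ_solid → spring goes solid

YES, δ = 101 mm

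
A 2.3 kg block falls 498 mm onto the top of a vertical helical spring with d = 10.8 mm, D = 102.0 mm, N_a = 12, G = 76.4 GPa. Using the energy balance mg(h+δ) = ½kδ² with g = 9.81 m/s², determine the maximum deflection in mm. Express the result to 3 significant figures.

49.2 mm

k = Gd⁴/(8D³N_a) = (76.4×10³)(10.8⁴)/(8·102.0³·12) = 10.203 N/mm
W = mg = 2.3 × 9.81 = 22.563 N
½kδ² − Wδ − Wh = 0 → δ = (W + √(W² + 2kWh))/k
δ = (22.563 + √(509.09 + 229284))/10.203 = (22.563 + 479.37)/10.203 = 49.196 mm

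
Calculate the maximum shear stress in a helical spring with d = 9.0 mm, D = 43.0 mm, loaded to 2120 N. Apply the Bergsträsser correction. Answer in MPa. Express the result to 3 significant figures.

417 MPa

Spring index C = D/d = 43.0/9.0 = 4.7778
K_B = (4C+2)/(4C−3) = 21.111/16.111 = 1.3103
τ₀ = 8FD/(πd³) = 8·2120·43.0/(π·9.0³) = 729280/2290.2 = 318.43 MPa
τ_max = K·τ₀ = 1.3103 × 318.43 = 417.26 MPa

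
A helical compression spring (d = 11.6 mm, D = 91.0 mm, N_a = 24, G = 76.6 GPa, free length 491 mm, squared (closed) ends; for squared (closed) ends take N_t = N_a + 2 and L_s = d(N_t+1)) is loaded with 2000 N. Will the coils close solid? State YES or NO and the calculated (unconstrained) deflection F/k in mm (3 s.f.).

k = Gd⁴/(8D³N_a) = (76.6×10³)(11.6⁴)/(8·91.0³·24) = 9.586 N/mm
N_t = 26; L_s = 11.6·27 = 313.2 mm; δ_solid = L₀ − L_s = 491 − 313.2 = 177.8 mm
δ = F/k = 2000/9.586 = 208.64 mm
δ ≥ δ_solid → spring goes solid

YES, δ = 209 mm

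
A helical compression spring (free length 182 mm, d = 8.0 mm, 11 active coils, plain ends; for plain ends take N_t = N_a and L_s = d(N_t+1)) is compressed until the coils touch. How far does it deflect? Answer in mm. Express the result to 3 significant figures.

86.0 mm

N_t = 11; L_s = 8.0·12 = 96 mm
δ_solid = L₀ − L_s = 182 − 96 = 86 mm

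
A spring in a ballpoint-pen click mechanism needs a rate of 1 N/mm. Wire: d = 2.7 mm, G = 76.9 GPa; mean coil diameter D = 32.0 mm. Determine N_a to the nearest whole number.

16

N_a = Gd⁴/(8D³k) = (76.9×10³ × 2.7⁴)/(8 × 32.0³ × 1)
    = 4.08678e+06 / 262144 = 15.59 → 16 coils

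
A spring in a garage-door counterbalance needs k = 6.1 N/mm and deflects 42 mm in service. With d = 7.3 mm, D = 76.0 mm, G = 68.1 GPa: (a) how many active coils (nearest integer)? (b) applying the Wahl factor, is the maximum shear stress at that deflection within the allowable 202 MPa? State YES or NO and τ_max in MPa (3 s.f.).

N_a = Gd⁴/(8D³k) = (68.1×10³)(7.3⁴)/(8·76.0³·6.1) = 9.028 → N_a = 9
Actual rate k = Gd⁴/(8D³·9) = 6.1188 N/mm
Working load F = kδ = 6.1188·42 = 256.99 N
C = 76.0/7.3 = 10.4110; K_W = (4C−1)/(4C−4)+0.615/C = 1.1388
τ_max = K_W·8FD/(πd³) = 1.1388·127.85 = 145.59 MPa
τ_max ≤ 202 MPa → acceptable

(a) 9 coils; (b) YES, τ_max = 146 MPa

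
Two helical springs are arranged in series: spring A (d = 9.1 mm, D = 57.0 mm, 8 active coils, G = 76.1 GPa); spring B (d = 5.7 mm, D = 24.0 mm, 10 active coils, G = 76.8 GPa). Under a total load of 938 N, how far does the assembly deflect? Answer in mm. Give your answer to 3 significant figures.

34.1 mm

k_A = Gd⁴/(8D³N_a) = (76.1×10³)(9.1⁴)/(8·57.0³·8) = 44.03 N/mm
k_B = Gd⁴/(8D³N_a) = (76.8×10³)(5.7⁴)/(8·24.0³·10) = 73.306 N/mm
Series: 1/k_eq = 1/44.03 + 1/73.306 = 0.036353; k_eq = 27.508 N/mm
δ = F/k_eq = 938/27.508 = 34.1 mm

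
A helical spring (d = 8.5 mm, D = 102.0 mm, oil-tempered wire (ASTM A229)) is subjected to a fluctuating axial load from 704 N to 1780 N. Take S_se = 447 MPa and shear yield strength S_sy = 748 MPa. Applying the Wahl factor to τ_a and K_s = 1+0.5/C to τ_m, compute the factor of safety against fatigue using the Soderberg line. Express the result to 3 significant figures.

C = D/d = 102.0/8.5 = 12.0000; K_W = (4C−1)/(4C−4)+0.615/C = 1.1194; K_s = 1+0.5/C = 1.0417
F_a = (F_max−F_min)/2 = 538 N; F_m = (F_max+F_min)/2 = 1242 N
τ_a = K_W·8F_aD/(πd³) = 1.1194 × 227.54 = 254.72 MPa
τ_m = K_s·8F_mD/(πd³) = 1.0417 × 525.3 = 547.18 MPa
Soderberg: 1/n_f = τ_a/S_se + τ_m/S_sy = 254.72/447 + 547.18/748 = 0.56984 + 0.73153 = 1.3014
n_f = 1/1.3014 = 0.7684

0.768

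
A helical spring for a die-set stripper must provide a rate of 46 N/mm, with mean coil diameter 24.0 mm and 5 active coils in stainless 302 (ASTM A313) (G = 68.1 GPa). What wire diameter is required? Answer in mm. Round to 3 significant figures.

d = (8D³N_a·k / G)^(1/4) = (8·24.0³·5·46 / (68.1×10³))^0.25
  = (373.51)^0.25 = 4.3962 mm

4.40 mm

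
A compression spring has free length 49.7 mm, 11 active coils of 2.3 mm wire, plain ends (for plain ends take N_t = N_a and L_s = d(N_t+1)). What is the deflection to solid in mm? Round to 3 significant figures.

22.1 mm

N_t = 11; L_s = 2.3·12 = 27.6 mm
δ_solid = L₀ − L_s = 49.7 − 27.6 = 22.1 mm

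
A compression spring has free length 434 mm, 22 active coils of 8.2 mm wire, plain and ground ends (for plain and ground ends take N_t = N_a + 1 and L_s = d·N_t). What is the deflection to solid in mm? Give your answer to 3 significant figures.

N_t = 23; L_s = 8.2·23 = 188.6 mm
δ_solid = L₀ − L_s = 434 − 188.6 = 245.4 mm

245 mm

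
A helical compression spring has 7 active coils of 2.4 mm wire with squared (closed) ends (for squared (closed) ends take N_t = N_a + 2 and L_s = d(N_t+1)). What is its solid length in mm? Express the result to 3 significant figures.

squared (closed) ends: N_t = N_a + 2 = 7 + 2 = 9
L_s = d·(N_t+1) = 2.4 × 10 = 24 mm

24.0 mm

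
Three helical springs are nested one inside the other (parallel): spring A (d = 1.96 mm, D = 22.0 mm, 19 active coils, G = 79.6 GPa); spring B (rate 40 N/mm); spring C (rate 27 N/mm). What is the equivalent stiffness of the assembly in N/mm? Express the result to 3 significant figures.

k_A = Gd⁴/(8D³N_a) = (79.6×10³)(1.96⁴)/(8·22.0³·19) = 0.72581 N/mm
Parallel: k_eq = 0.72581 + 40 + 27 = 67.726 N/mm

67.7 N/mm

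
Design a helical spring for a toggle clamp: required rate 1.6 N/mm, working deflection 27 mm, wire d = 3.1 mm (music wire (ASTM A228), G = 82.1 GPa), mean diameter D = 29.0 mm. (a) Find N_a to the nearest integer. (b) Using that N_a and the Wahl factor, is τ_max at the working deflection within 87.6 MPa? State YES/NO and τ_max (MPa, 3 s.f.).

(a) 24 coils; (b) NO, τ_max = 125 MPa

N_a = Gd⁴/(8D³k) = (82.1×10³)(3.1⁴)/(8·29.0³·1.6) = 24.29 → N_a = 24
Actual rate k = Gd⁴/(8D³·24) = 1.6192 N/mm
Working load F = kδ = 1.6192·27 = 43.718 N
C = 29.0/3.1 = 9.3548; K_W = (4C−1)/(4C−4)+0.615/C = 1.1555
τ_max = K_W·8FD/(πd³) = 1.1555·108.37 = 125.22 MPa
τ_max > 87.6 MPa → exceeds allowable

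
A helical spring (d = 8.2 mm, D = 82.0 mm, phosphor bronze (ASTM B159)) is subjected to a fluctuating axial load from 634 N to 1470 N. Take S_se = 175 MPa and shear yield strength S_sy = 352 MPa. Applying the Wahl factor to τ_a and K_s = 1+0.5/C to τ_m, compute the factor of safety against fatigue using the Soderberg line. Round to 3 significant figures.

0.450

C = D/d = 82.0/8.2 = 10.0000; K_W = (4C−1)/(4C−4)+0.615/C = 1.1448; K_s = 1+0.5/C = 1.0500
F_a = (F_max−F_min)/2 = 418 N; F_m = (F_max+F_min)/2 = 1052 N
τ_a = K_W·8F_aD/(πd³) = 1.1448 × 158.3 = 181.23 MPa
τ_m = K_s·8F_mD/(πd³) = 1.0500 × 398.41 = 418.33 MPa
Soderberg: 1/n_f = τ_a/S_se + τ_m/S_sy = 181.23/175 + 418.33/352 = 1.03560 + 1.18843 = 2.224
n_f = 1/2.224 = 0.4496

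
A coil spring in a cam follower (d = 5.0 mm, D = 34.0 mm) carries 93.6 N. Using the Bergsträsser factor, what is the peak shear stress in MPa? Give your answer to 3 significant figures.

78.2 MPa

Spring index C = D/d = 34.0/5.0 = 6.8000
K_B = (4C+2)/(4C−3) = 29.200/24.200 = 1.2066
τ₀ = 8FD/(πd³) = 8·93.6·34.0/(π·5.0³) = 25459.2/392.7 = 64.831 MPa
τ_max = K·τ₀ = 1.2066 × 64.831 = 78.226 MPa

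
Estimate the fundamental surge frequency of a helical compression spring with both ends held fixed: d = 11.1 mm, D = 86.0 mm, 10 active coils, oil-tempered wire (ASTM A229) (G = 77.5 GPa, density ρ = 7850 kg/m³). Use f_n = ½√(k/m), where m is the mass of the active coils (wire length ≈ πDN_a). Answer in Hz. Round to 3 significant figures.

k = Gd⁴/(8D³N_a) = (77.5×10³)(11.1⁴)/(8·86.0³·10) = 23.121 N/mm = 23121 N/m
Wire length L = πDN_a = π·86.0·10 = 2701.8 mm
m = ρ·(πd²/4)·L = 7850 × 96.769×10⁻⁶ m² × 2.7018 m = 2.0524 kg
f_n = ½√(k/m) = 0.5·√(23121/2.0524) = 0.5·√(11266) = 53.07 Hz

53.1 Hz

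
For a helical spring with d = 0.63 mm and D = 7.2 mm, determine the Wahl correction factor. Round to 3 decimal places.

C = D/d = 7.2/0.63 = 11.4286
K_W = (4C−1)/(4C−4) + 0.615/C = 44.714/41.714 + 0.0538 = 1.1257

1.126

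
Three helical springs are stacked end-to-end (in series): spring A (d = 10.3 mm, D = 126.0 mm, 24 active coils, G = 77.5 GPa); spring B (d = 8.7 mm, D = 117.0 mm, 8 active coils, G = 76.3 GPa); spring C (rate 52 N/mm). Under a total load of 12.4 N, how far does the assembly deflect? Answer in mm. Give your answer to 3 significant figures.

8.61 mm

k_A = Gd⁴/(8D³N_a) = (77.5×10³)(10.3⁴)/(8·126.0³·24) = 2.2711 N/mm
k_B = Gd⁴/(8D³N_a) = (76.3×10³)(8.7⁴)/(8·117.0³·8) = 4.2645 N/mm
Series: 1/k_eq = 1/2.2711 + 1/4.2645 + 1/52 = 0.69404; k_eq = 1.4408 N/mm
δ = F/k_eq = 12.4/1.4408 = 8.6061 mm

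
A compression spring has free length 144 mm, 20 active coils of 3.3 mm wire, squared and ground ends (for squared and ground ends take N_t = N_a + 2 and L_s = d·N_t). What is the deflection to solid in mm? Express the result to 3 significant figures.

N_t = 22; L_s = 3.3·22 = 72.6 mm
δ_solid = L₀ − L_s = 144 − 72.6 = 71.4 mm

71.4 mm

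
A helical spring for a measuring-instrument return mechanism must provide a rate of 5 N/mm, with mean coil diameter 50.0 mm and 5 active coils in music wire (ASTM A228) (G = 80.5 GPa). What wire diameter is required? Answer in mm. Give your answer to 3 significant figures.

4.20 mm

d = (8D³N_a·k / G)^(1/4) = (8·50.0³·5·5 / (80.5×10³))^0.25
  = (310.56)^0.25 = 4.1979 mm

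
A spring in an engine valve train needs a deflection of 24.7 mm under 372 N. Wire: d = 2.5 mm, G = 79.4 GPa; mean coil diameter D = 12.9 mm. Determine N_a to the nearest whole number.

Required rate k = F/δ = 372/24.7 = 15.061 N/mm
N_a = Gd⁴/(8D³k) = (79.4×10³ × 2.5⁴)/(8 × 12.9³ × 15.061)
    = 3.10156e+06 / 258646 = 11.99 → 12 coils

12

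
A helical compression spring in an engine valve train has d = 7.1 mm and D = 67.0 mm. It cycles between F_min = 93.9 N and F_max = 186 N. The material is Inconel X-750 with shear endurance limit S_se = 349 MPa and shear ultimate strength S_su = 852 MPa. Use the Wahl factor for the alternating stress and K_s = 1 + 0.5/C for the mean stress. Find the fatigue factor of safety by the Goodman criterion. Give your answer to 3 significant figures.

C = D/d = 67.0/7.1 = 9.4366; K_W = (4C−1)/(4C−4)+0.615/C = 1.1541; K_s = 1+0.5/C = 1.0530
F_a = (F_max−F_min)/2 = 46.05 N; F_m = (F_max+F_min)/2 = 139.95 N
τ_a = K_W·8F_aD/(πd³) = 1.1541 × 21.952 = 25.334 MPa
τ_m = K_s·8F_mD/(πd³) = 1.0530 × 66.713 = 70.248 MPa
Goodman: 1/n_f = τ_a/S_se + τ_m/S_su = 25.334/349 + 70.248/852 = 0.07259 + 0.08245 = 0.15504
n_f = 1/0.15504 = 6.45

6.45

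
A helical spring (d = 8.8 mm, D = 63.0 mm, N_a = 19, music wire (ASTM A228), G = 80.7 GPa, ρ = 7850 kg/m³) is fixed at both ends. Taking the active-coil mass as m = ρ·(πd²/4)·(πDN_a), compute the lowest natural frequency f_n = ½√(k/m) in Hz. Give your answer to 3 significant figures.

42.1 Hz

k = Gd⁴/(8D³N_a) = (80.7×10³)(8.8⁴)/(8·63.0³·19) = 12.733 N/mm = 12733 N/m
Wire length L = πDN_a = π·63.0·19 = 3760.5 mm
m = ρ·(πd²/4)·L = 7850 × 60.821×10⁻⁶ m² × 3.7605 m = 1.7954 kg
f_n = ½√(k/m) = 0.5·√(12733/1.7954) = 0.5·√(7092) = 42.107 Hz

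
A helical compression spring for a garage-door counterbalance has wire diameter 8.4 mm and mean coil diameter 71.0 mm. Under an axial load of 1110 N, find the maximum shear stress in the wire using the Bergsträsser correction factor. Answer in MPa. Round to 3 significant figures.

394 MPa

Spring index C = D/d = 71.0/8.4 = 8.4524
K_B = (4C+2)/(4C−3) = 35.810/30.810 = 1.1623
τ₀ = 8FD/(πd³) = 8·1110·71.0/(π·8.4³) = 630480/1862 = 338.6 MPa
τ_max = K·τ₀ = 1.1623 × 338.6 = 393.55 MPa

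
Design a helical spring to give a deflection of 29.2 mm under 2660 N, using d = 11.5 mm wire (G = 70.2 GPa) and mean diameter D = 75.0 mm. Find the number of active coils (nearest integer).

4

Required rate k = F/δ = 2660/29.2 = 91.096 N/mm
N_a = Gd⁴/(8D³k) = (70.2×10³ × 11.5⁴)/(8 × 75.0³ × 91.096)
    = 1.2278e+09 / 3.07449e+08 = 3.994 → 4 coils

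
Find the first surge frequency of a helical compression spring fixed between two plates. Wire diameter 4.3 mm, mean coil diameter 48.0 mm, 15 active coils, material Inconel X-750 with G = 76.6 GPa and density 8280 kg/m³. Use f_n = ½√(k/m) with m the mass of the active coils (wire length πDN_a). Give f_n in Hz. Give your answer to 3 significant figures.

42.6 Hz

k = Gd⁴/(8D³N_a) = (76.6×10³)(4.3⁴)/(8·48.0³·15) = 1.9733 N/mm = 1973.3 N/m
Wire length L = πDN_a = π·48.0·15 = 2261.9 mm
m = ρ·(πd²/4)·L = 8280 × 14.522×10⁻⁶ m² × 2.2619 m = 0.27198 kg
f_n = ½√(k/m) = 0.5·√(1973.3/0.27198) = 0.5·√(7255.3) = 42.589 Hz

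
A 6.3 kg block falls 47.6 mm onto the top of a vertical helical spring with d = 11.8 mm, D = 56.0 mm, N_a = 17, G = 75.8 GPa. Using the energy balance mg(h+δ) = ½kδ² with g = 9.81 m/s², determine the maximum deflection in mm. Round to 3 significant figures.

10.8 mm

k = Gd⁴/(8D³N_a) = (75.8×10³)(11.8⁴)/(8·56.0³·17) = 61.531 N/mm
W = mg = 6.3 × 9.81 = 61.803 N
½kδ² − Wδ − Wh = 0 → δ = (W + √(W² + 2kWh))/k
δ = (61.803 + √(3819.6 + 362027))/61.531 = (61.803 + 604.85)/61.531 = 10.834 mm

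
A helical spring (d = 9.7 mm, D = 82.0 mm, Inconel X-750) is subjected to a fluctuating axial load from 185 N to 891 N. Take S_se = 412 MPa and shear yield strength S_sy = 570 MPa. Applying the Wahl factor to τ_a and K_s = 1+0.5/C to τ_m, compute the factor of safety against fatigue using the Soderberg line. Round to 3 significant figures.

C = D/d = 82.0/9.7 = 8.4536; K_W = (4C−1)/(4C−4)+0.615/C = 1.1734; K_s = 1+0.5/C = 1.0591
F_a = (F_max−F_min)/2 = 353 N; F_m = (F_max+F_min)/2 = 538 N
τ_a = K_W·8F_aD/(πd³) = 1.1734 × 80.763 = 94.765 MPa
τ_m = K_s·8F_mD/(πd³) = 1.0591 × 123.09 = 130.37 MPa
Soderberg: 1/n_f = τ_a/S_se + τ_m/S_sy = 94.765/412 + 130.37/570 = 0.23001 + 0.22872 = 0.45873
n_f = 1/0.45873 = 2.18

2.18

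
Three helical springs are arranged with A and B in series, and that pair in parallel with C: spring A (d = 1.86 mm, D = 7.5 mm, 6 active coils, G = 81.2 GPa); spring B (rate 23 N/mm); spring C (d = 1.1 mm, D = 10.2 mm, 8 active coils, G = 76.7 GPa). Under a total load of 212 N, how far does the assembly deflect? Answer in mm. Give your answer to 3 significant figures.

12.3 mm

k_A = Gd⁴/(8D³N_a) = (81.2×10³)(1.86⁴)/(8·7.5³·6) = 47.994 N/mm
k_C = Gd⁴/(8D³N_a) = (76.7×10³)(1.1⁴)/(8·10.2³·8) = 1.6534 N/mm
Springs A,B series: k_AB = 1/(1/47.994+1/23) = 15.549 N/mm; parallel with C: k_eq = 15.549+1.6534 = 17.202 N/mm
δ = F/k_eq = 212/17.202 = 12.324 mm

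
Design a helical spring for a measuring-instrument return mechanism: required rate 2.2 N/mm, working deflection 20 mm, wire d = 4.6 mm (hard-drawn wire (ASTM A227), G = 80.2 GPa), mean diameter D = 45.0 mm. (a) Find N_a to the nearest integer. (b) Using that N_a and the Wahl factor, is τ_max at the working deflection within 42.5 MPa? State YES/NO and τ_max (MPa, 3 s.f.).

(a) 22 coils; (b) NO, τ_max = 60.5 MPa

N_a = Gd⁴/(8D³k) = (80.2×10³)(4.6⁴)/(8·45.0³·2.2) = 22.39 → N_a = 22
Actual rate k = Gd⁴/(8D³·22) = 2.239 N/mm
Working load F = kδ = 2.239·20 = 44.78 N
C = 45.0/4.6 = 9.7826; K_W = (4C−1)/(4C−4)+0.615/C = 1.1483
τ_max = K_W·8FD/(πd³) = 1.1483·52.719 = 60.535 MPa
τ_max > 42.5 MPa → exceeds allowable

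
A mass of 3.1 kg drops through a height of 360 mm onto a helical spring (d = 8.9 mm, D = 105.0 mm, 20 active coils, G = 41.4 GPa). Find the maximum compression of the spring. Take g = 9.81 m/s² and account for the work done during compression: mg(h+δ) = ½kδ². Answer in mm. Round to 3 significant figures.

k = Gd⁴/(8D³N_a) = (41.4×10³)(8.9⁴)/(8·105.0³·20) = 1.4024 N/mm
W = mg = 3.1 × 9.81 = 30.411 N
½kδ² − Wδ − Wh = 0 → δ = (W + √(W² + 2kWh))/k
δ = (30.411 + √(924.83 + 30706.9))/1.4024 = (30.411 + 177.85)/1.4024 = 148.51 mm

149 mm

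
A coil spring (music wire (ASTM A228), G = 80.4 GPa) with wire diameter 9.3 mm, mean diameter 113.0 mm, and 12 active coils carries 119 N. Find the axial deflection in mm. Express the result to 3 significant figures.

27.4 mm

k = Gd⁴/(8D³N_a) = (80.4×10³)(9.3⁴)/(8·113.0³·12) = 4.3419 N/mm
δ = F/k = 119 / 4.3419 = 27.407 mm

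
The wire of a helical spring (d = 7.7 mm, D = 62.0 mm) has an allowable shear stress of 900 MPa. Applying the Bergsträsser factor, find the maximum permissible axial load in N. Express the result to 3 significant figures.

C = D/d = 62.0/7.7 = 8.0519
K_B = (4C+2)/(4C−3) = 34.208/29.208 = 1.1712
τ_max = K·8FD/(πd³) → F_max = τ_allow·πd³/(8DK)
F_max = 900·π·7.7³/(8·62.0·1.1712) = 1.2908e+06/580.91 = 2222.1 N

2220 N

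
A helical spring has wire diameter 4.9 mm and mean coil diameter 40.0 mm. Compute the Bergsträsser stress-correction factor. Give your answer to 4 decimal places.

1.1686

C = D/d = 40.0/4.9 = 8.1633
K_B = (4C+2)/(4C−3) = 34.653/29.653 = 1.1686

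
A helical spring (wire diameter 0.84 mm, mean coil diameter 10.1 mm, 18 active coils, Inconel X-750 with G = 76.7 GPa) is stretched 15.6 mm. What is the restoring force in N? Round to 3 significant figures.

k = Gd⁴/(8D³N_a) = (76.7×10³)(0.84⁴)/(8·10.1³·18) = 0.25739 N/mm
F = k·δ = 0.25739 × 15.6 = 4.0152 N

4.02 N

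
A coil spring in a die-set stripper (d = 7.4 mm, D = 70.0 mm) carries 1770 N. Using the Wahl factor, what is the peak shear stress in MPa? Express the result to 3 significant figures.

898 MPa

Spring index C = D/d = 70.0/7.4 = 9.4595
K_W = (4C−1)/(4C−4) + 0.615/C = 36.838/33.838 + 0.0650 = 1.1537
τ₀ = 8FD/(πd³) = 8·1770·70.0/(π·7.4³) = 991200/1273 = 778.6 MPa
τ_max = K·τ₀ = 1.1537 × 778.6 = 898.25 MPa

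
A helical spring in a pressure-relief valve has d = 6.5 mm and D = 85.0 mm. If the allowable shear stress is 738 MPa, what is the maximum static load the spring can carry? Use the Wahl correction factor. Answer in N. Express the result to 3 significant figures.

844 N

C = D/d = 85.0/6.5 = 13.0769
K_W = (4C−1)/(4C−4) + 0.615/C = 51.308/48.308 + 0.0470 = 1.1091
τ_max = K·8FD/(πd³) → F_max = τ_allow·πd³/(8DK)
F_max = 738·π·6.5³/(8·85.0·1.1091) = 6.3672e+05/754.21 = 844.22 N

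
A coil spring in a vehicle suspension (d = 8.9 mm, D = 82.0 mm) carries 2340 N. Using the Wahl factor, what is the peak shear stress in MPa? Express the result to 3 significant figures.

803 MPa

Spring index C = D/d = 82.0/8.9 = 9.2135
K_W = (4C−1)/(4C−4) + 0.615/C = 35.854/32.854 + 0.0668 = 1.1581
τ₀ = 8FD/(πd³) = 8·2340·82.0/(π·8.9³) = 1.53504e+06/2214.7 = 693.11 MPa
τ_max = K·τ₀ = 1.1581 × 693.11 = 802.66 MPa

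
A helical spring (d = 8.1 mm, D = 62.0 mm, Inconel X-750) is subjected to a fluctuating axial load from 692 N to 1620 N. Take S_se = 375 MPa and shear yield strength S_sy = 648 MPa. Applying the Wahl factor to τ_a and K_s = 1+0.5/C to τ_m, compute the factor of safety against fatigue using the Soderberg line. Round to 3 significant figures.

C = D/d = 62.0/8.1 = 7.6543; K_W = (4C−1)/(4C−4)+0.615/C = 1.1931; K_s = 1+0.5/C = 1.0653
F_a = (F_max−F_min)/2 = 464 N; F_m = (F_max+F_min)/2 = 1156 N
τ_a = K_W·8F_aD/(πd³) = 1.1931 × 137.85 = 164.46 MPa
τ_m = K_s·8F_mD/(πd³) = 1.0653 × 343.43 = 365.86 MPa
Soderberg: 1/n_f = τ_a/S_se + τ_m/S_sy = 164.46/375 + 365.86/648 = 0.43856 + 0.56460 = 1.0032
n_f = 1/1.0032 = 0.9969

0.997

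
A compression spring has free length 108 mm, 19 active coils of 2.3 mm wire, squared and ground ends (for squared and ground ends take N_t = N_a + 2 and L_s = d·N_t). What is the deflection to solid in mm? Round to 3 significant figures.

59.7 mm

N_t = 21; L_s = 2.3·21 = 48.3 mm
δ_solid = L₀ − L_s = 108 − 48.3 = 59.7 mm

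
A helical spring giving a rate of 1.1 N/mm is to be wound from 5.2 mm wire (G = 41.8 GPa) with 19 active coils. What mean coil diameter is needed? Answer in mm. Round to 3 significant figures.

56.8 mm

D = (Gd⁴/(8N_a·k))^(1/3) = (41.8×10³·5.2⁴/(8·19·1.1))^(1/3)
  = (182790)^(1/3) = 56.7524 mm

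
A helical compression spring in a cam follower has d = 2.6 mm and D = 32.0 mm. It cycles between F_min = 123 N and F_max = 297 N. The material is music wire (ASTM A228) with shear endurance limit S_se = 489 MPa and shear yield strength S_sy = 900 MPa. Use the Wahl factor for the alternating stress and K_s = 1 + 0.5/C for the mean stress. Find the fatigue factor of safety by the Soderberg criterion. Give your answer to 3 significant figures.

C = D/d = 32.0/2.6 = 12.3077; K_W = (4C−1)/(4C−4)+0.615/C = 1.1163; K_s = 1+0.5/C = 1.0406
F_a = (F_max−F_min)/2 = 87 N; F_m = (F_max+F_min)/2 = 210 N
τ_a = K_W·8F_aD/(πd³) = 1.1163 × 403.36 = 450.27 MPa
τ_m = K_s·8F_mD/(πd³) = 1.0406 × 973.62 = 1013.2 MPa
Soderberg: 1/n_f = τ_a/S_se + τ_m/S_sy = 450.27/489 + 1013.2/900 = 0.92079 + 1.12575 = 2.0465
n_f = 1/2.0465 = 0.4886

0.489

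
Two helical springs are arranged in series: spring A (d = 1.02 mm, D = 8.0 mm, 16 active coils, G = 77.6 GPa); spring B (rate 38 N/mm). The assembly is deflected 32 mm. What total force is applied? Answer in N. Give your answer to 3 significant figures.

k_A = Gd⁴/(8D³N_a) = (77.6×10³)(1.02⁴)/(8·8.0³·16) = 1.2817 N/mm
Series: 1/k_eq = 1/1.2817 + 1/38 = 0.80654; k_eq = 1.2399 N/mm
F = k_eq·δ = 1.2399·32 = 39.676 N

39.7 N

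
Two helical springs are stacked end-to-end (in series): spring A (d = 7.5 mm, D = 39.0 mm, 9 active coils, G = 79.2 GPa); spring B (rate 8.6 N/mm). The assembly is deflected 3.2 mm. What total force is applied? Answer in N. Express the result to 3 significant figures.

24.0 N

k_A = Gd⁴/(8D³N_a) = (79.2×10³)(7.5⁴)/(8·39.0³·9) = 58.674 N/mm
Series: 1/k_eq = 1/58.674 + 1/8.6 = 0.13332; k_eq = 7.5006 N/mm
F = k_eq·δ = 7.5006·3.2 = 24.002 N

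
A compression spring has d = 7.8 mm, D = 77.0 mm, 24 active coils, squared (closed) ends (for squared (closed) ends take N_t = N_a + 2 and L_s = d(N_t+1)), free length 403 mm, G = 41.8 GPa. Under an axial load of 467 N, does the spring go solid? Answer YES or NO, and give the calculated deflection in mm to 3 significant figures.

k = Gd⁴/(8D³N_a) = (41.8×10³)(7.8⁴)/(8·77.0³·24) = 1.7651 N/mm
N_t = 26; L_s = 7.8·27 = 210.6 mm; δ_solid = L₀ − L_s = 403 − 210.6 = 192.4 mm
δ = F/k = 467/1.7651 = 264.57 mm
δ ≥ δ_solid → spring goes solid

YES, δ = 265 mm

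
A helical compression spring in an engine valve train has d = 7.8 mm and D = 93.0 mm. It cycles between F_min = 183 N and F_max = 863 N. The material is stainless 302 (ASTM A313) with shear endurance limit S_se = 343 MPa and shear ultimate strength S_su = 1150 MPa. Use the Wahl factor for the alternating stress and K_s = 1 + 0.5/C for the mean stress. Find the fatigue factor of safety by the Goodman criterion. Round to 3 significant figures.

C = D/d = 93.0/7.8 = 11.9231; K_W = (4C−1)/(4C−4)+0.615/C = 1.1202; K_s = 1+0.5/C = 1.0419
F_a = (F_max−F_min)/2 = 340 N; F_m = (F_max+F_min)/2 = 523 N
τ_a = K_W·8F_aD/(πd³) = 1.1202 × 169.68 = 190.08 MPa
τ_m = K_s·8F_mD/(πd³) = 1.0419 × 261 = 271.95 MPa
Goodman: 1/n_f = τ_a/S_se + τ_m/S_su = 190.08/343 + 271.95/1150 = 0.55416 + 0.23647 = 0.79064
n_f = 1/0.79064 = 1.265

1.26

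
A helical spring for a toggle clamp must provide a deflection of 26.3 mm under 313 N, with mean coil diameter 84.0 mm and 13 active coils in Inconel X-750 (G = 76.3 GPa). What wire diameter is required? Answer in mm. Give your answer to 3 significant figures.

9.90 mm

Required rate k = F/δ = 313/26.3 = 11.901 N/mm
d = (8D³N_a·k / G)^(1/4) = (8·84.0³·13·11.901 / (76.3×10³))^0.25
  = (9614.7)^0.25 = 9.9022 mm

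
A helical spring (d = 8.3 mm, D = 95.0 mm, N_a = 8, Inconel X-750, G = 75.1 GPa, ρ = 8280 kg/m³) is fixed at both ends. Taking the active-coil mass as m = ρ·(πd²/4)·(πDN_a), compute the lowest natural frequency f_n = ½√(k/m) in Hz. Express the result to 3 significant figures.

k = Gd⁴/(8D³N_a) = (75.1×10³)(8.3⁴)/(8·95.0³·8) = 6.4953 N/mm = 6495.3 N/m
Wire length L = πDN_a = π·95.0·8 = 2387.6 mm
m = ρ·(πd²/4)·L = 8280 × 54.106×10⁻⁶ m² × 2.3876 m = 1.0696 kg
f_n = ½√(k/m) = 0.5·√(6495.3/1.0696) = 0.5·√(6072.4) = 38.963 Hz

39.0 Hz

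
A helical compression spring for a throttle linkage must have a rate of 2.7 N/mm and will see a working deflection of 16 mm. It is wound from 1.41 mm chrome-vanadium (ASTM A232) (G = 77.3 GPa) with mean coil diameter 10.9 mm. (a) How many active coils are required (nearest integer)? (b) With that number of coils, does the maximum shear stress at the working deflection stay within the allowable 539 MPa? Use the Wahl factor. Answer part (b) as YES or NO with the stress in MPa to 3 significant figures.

(a) 11 coils; (b) YES, τ_max = 506 MPa

N_a = Gd⁴/(8D³k) = (77.3×10³)(1.41⁴)/(8·10.9³·2.7) = 10.92 → N_a = 11
Actual rate k = Gd⁴/(8D³·11) = 2.681 N/mm
Working load F = kδ = 2.681·16 = 42.896 N
C = 10.9/1.41 = 7.7305; K_W = (4C−1)/(4C−4)+0.615/C = 1.1910
τ_max = K_W·8FD/(πd³) = 1.1910·424.74 = 505.86 MPa
τ_max ≤ 539 MPa → acceptable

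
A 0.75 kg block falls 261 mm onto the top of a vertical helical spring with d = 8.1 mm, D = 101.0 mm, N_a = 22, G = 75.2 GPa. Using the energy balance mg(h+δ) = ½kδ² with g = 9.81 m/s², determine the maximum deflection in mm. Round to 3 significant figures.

k = Gd⁴/(8D³N_a) = (75.2×10³)(8.1⁴)/(8·101.0³·22) = 1.7852 N/mm
W = mg = 0.75 × 9.81 = 7.3575 N
½kδ² − Wδ − Wh = 0 → δ = (W + √(W² + 2kWh))/k
δ = (7.3575 + √(54.133 + 6856.18))/1.7852 = (7.3575 + 83.128)/1.7852 = 50.687 mm

50.7 mm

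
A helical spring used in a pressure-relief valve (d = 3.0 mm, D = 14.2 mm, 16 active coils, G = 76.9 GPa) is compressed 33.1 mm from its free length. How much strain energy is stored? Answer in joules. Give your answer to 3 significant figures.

k = Gd⁴/(8D³N_a) = (76.9×10³)(3.0⁴)/(8·14.2³·16) = 16.996 N/mm
U = ½kδ² = 0.5 × 16.996 × 33.1² = 9310.3 N·mm = 9.3103 J

9.31 J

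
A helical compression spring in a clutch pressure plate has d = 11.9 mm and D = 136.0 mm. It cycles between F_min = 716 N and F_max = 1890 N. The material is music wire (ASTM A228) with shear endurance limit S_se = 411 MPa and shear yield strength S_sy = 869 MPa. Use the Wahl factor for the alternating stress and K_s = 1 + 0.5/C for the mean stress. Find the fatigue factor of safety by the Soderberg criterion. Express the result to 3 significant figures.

C = D/d = 136.0/11.9 = 11.4286; K_W = (4C−1)/(4C−4)+0.615/C = 1.1257; K_s = 1+0.5/C = 1.0437
F_a = (F_max−F_min)/2 = 587 N; F_m = (F_max+F_min)/2 = 1303 N
τ_a = K_W·8F_aD/(πd³) = 1.1257 × 120.64 = 135.8 MPa
τ_m = K_s·8F_mD/(πd³) = 1.0437 × 267.78 = 279.5 MPa
Soderberg: 1/n_f = τ_a/S_se + τ_m/S_sy = 135.8/411 + 279.5/869 = 0.33042 + 0.32163 = 0.65205
n_f = 1/0.65205 = 1.534

1.53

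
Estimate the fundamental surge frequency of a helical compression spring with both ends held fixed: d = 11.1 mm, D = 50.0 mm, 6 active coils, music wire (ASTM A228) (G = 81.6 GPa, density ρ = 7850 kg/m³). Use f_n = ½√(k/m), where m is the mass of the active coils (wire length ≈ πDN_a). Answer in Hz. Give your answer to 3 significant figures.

269 Hz

k = Gd⁴/(8D³N_a) = (81.6×10³)(11.1⁴)/(8·50.0³·6) = 206.46 N/mm = 2.0646e+05 N/m
Wire length L = πDN_a = π·50.0·6 = 942.48 mm
m = ρ·(πd²/4)·L = 7850 × 96.769×10⁻⁶ m² × 0.94248 m = 0.71594 kg
f_n = ½√(k/m) = 0.5·√(2.0646e+05/0.71594) = 0.5·√(2.8837e+05) = 268.5 Hz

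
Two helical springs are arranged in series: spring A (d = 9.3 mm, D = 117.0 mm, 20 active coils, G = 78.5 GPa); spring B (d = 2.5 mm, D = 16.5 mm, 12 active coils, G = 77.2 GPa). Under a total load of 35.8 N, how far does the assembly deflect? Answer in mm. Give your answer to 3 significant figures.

k_A = Gd⁴/(8D³N_a) = (78.5×10³)(9.3⁴)/(8·117.0³·20) = 2.2915 N/mm
k_B = Gd⁴/(8D³N_a) = (77.2×10³)(2.5⁴)/(8·16.5³·12) = 6.9929 N/mm
Series: 1/k_eq = 1/2.2915 + 1/6.9929 = 0.57939; k_eq = 1.7259 N/mm
δ = F/k_eq = 35.8/1.7259 = 20.742 mm

20.7 mm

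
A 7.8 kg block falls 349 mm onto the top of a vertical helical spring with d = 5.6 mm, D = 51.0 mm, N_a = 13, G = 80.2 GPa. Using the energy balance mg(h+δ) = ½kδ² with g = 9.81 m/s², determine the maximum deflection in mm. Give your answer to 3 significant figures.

k = Gd⁴/(8D³N_a) = (80.2×10³)(5.6⁴)/(8·51.0³·13) = 5.7172 N/mm
W = mg = 7.8 × 9.81 = 76.518 N
½kδ² − Wδ − Wh = 0 → δ = (W + √(W² + 2kWh))/k
δ = (76.518 + √(5855 + 305353))/5.7172 = (76.518 + 557.86)/5.7172 = 110.96 mm

111 mm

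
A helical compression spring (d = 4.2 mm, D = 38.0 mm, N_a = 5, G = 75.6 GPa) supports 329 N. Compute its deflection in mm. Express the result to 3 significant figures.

k = Gd⁴/(8D³N_a) = (75.6×10³)(4.2⁴)/(8·38.0³·5) = 10.718 N/mm
δ = F/k = 329 / 10.718 = 30.696 mm

30.7 mm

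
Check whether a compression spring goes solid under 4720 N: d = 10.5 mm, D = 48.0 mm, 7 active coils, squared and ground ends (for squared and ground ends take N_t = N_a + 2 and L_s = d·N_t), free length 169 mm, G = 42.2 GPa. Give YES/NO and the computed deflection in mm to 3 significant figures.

k = Gd⁴/(8D³N_a) = (42.2×10³)(10.5⁴)/(8·48.0³·7) = 82.824 N/mm
N_t = 9; L_s = 10.5·9 = 94.5 mm; δ_solid = L₀ − L_s = 169 − 94.5 = 74.5 mm
δ = F/k = 4720/82.824 = 56.988 mm
δ < δ_solid → spring does not go solid

NO, δ = 57.0 mm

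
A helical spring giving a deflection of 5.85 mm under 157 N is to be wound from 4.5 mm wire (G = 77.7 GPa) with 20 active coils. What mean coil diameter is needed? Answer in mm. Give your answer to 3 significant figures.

19.5 mm

Required rate k = F/δ = 157/5.85 = 26.838 N/mm
D = (Gd⁴/(8N_a·k))^(1/3) = (77.7×10³·4.5⁴/(8·20·26.838))^(1/3)
  = (7420.06)^(1/3) = 19.5045 mm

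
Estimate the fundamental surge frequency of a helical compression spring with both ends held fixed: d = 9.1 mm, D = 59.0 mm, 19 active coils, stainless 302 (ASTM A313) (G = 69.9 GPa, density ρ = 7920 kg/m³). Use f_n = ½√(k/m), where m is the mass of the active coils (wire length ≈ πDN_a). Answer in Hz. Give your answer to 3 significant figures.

46.0 Hz

k = Gd⁴/(8D³N_a) = (69.9×10³)(9.1⁴)/(8·59.0³·19) = 15.355 N/mm = 15355 N/m
Wire length L = πDN_a = π·59.0·19 = 3521.7 mm
m = ρ·(πd²/4)·L = 7920 × 65.039×10⁻⁶ m² × 3.5217 m = 1.8141 kg
f_n = ½√(k/m) = 0.5·√(15355/1.8141) = 0.5·√(8464.3) = 46.001 Hz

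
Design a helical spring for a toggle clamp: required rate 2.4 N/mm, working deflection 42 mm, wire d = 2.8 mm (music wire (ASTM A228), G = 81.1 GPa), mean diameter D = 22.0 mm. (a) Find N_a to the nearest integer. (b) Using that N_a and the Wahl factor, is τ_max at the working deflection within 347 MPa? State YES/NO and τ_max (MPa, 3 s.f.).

N_a = Gd⁴/(8D³k) = (81.1×10³)(2.8⁴)/(8·22.0³·2.4) = 24.38 → N_a = 24
Actual rate k = Gd⁴/(8D³·24) = 2.4383 N/mm
Working load F = kδ = 2.4383·42 = 102.41 N
C = 22.0/2.8 = 7.8571; K_W = (4C−1)/(4C−4)+0.615/C = 1.1876
τ_max = K_W·8FD/(πd³) = 1.1876·261.35 = 310.39 MPa
τ_max ≤ 347 MPa → acceptable

(a) 24 coils; (b) YES, τ_max = 310 MPa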